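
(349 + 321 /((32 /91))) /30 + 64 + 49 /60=34201 /320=106.88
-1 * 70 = -70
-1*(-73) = 73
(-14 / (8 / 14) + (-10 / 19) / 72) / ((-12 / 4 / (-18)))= -16763 / 114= -147.04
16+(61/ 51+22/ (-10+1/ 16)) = 13499/ 901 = 14.98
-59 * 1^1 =-59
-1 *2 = -2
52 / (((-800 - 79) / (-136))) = 7072 / 879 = 8.05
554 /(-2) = -277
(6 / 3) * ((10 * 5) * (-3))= -300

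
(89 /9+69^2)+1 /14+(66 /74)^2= 823099243 /172494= 4771.76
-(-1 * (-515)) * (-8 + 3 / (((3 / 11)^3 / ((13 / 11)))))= -773015 / 9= -85890.56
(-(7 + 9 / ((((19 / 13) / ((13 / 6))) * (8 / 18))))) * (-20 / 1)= 28135 / 38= 740.39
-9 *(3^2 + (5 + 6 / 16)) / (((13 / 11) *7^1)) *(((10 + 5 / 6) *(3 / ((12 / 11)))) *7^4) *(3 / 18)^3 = -23864225 / 4608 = -5178.87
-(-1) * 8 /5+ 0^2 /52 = 8 /5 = 1.60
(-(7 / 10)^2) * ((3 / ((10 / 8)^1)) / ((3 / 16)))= -784 / 125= -6.27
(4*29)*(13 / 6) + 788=3118 / 3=1039.33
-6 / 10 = -0.60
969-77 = 892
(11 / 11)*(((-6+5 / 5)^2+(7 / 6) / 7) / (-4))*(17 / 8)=-2567 / 192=-13.37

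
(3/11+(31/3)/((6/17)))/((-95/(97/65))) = -567547/1222650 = -0.46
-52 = -52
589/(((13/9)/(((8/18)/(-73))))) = -2356/949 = -2.48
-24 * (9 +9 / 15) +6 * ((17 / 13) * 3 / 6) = -14721 / 65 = -226.48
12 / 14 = 6 / 7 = 0.86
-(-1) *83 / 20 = 4.15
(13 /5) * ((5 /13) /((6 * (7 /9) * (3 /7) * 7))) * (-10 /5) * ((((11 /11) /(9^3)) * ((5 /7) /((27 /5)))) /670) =-5 /129238578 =-0.00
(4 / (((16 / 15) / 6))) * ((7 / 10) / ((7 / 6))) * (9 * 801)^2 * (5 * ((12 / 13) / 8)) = 21047720805 / 52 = 404763861.63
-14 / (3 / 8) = -112 / 3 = -37.33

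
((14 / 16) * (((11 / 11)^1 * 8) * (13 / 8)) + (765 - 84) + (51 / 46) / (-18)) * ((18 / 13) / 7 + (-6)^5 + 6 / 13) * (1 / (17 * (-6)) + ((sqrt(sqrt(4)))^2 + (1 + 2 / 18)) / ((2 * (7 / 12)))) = -6106476384761 / 426972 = -14301819.29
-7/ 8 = -0.88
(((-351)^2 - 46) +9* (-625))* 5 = 587650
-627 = -627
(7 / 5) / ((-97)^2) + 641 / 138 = 4.65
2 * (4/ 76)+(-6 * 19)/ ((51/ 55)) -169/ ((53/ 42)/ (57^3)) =-424585575050/ 17119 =-24802008.01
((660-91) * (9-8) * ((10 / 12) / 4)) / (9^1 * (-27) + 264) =2845 / 504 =5.64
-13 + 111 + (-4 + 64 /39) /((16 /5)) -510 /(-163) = 2552759 /25428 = 100.39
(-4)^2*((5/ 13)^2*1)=400/ 169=2.37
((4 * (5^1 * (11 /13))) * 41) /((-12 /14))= -31570 /39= -809.49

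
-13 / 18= -0.72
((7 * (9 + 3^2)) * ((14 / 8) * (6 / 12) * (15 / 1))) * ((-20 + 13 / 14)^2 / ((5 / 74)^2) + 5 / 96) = 84321824949 / 640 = 131752851.48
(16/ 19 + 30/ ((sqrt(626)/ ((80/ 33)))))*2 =32/ 19 + 800*sqrt(626)/ 3443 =7.50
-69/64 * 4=-69/16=-4.31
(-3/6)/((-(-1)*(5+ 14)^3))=-1/13718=-0.00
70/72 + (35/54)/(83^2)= 723415/744012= 0.97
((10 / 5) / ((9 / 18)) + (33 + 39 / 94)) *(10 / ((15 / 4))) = 14068 / 141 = 99.77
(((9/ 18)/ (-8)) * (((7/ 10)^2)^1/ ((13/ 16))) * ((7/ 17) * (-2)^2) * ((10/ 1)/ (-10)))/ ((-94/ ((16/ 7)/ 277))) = -392/ 71929975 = -0.00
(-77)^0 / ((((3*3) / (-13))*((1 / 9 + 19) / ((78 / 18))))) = -169 / 516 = -0.33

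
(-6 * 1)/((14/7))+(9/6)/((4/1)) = -2.62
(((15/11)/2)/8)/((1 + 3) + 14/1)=5/1056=0.00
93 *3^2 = 837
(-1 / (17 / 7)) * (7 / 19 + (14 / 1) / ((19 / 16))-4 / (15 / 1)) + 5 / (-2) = -71671 / 9690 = -7.40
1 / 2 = 0.50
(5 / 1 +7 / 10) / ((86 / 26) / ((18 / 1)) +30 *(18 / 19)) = 126711 / 635885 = 0.20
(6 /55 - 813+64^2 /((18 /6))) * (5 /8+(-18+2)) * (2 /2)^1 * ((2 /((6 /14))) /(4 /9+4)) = -78482733 /8800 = -8918.49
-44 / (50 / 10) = -44 / 5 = -8.80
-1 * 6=-6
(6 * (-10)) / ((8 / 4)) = -30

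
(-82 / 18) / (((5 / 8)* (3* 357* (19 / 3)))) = -328 / 305235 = -0.00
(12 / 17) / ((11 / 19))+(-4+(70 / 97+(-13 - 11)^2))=10410714 / 18139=573.94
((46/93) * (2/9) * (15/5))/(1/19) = 6.27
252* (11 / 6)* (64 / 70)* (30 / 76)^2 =23760 / 361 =65.82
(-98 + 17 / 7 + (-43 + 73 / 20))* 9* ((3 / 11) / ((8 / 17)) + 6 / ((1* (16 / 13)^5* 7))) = -6060369219021 / 5651824640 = -1072.29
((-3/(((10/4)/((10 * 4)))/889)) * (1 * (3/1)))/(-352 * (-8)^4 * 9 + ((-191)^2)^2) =-128016/1317887233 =-0.00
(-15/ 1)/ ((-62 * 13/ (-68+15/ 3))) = -945/ 806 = -1.17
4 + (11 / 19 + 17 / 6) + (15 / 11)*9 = 24685 / 1254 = 19.69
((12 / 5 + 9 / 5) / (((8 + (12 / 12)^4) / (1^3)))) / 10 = 0.05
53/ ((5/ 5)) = 53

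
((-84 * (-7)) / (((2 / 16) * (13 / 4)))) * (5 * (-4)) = -376320 / 13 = -28947.69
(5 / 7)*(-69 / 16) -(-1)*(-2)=-569 / 112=-5.08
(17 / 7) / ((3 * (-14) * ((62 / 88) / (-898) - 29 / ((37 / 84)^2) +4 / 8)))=459781388 / 1184540694561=0.00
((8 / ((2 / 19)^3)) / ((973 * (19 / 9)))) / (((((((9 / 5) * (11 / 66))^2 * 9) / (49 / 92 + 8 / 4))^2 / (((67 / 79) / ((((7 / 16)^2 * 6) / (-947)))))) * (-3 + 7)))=-5707.33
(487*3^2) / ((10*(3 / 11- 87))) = -5.05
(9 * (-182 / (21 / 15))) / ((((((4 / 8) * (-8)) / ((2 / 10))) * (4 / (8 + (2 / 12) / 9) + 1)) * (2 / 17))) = 861237 / 2596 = 331.76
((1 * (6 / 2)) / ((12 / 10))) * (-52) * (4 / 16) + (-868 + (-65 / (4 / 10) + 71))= -992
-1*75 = -75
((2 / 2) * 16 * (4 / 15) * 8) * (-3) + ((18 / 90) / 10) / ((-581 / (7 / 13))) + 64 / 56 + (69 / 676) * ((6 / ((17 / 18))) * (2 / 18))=-8444975157 / 83460650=-101.19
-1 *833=-833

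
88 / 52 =22 / 13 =1.69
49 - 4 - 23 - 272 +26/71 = -17724/71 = -249.63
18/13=1.38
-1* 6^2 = -36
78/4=39/2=19.50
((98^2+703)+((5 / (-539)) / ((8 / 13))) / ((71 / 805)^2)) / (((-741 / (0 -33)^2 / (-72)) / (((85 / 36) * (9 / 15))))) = 7693679716173 / 4980508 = 1544758.03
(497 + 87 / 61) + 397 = 54621 / 61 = 895.43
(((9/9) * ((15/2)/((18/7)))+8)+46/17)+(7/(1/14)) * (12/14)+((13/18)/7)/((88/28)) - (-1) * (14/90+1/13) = 10708442/109395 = 97.89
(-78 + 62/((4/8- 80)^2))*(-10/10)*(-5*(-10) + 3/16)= 791625505/202248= 3914.13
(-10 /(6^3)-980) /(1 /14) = -740915 /54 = -13720.65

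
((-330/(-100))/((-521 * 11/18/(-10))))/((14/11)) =297/3647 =0.08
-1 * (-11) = 11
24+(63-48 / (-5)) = 483 / 5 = 96.60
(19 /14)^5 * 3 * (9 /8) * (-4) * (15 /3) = -334273365 /1075648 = -310.76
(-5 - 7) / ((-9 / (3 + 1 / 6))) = 38 / 9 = 4.22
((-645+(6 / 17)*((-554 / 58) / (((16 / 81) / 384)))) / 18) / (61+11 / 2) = -1182971 / 196707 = -6.01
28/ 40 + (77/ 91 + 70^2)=637201/ 130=4901.55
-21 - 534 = -555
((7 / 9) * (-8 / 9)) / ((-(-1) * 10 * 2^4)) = -7 / 1620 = -0.00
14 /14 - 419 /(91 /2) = -747 /91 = -8.21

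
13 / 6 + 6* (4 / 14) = 163 / 42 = 3.88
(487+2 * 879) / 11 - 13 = 2102 / 11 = 191.09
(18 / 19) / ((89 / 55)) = 990 / 1691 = 0.59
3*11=33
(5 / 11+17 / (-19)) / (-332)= 23 / 17347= 0.00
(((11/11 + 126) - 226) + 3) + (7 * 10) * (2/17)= -1492/17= -87.76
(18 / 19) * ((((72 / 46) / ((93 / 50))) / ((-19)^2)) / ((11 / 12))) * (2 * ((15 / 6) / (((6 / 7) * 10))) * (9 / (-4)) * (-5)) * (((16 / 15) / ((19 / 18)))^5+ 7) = 424014343257204 / 3330052123264075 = 0.13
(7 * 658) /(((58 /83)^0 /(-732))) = -3371592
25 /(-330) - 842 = -55577 /66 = -842.08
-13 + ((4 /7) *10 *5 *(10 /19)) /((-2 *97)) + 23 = 128010 /12901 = 9.92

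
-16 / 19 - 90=-90.84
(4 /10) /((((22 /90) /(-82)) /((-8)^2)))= -94464 /11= -8587.64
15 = 15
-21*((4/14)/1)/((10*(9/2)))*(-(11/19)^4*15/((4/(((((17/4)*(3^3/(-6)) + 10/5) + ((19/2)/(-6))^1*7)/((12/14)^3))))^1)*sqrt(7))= -3399801251*sqrt(7)/1351168128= -6.66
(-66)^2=4356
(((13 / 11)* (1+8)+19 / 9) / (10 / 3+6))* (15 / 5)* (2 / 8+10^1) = 25871 / 616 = 42.00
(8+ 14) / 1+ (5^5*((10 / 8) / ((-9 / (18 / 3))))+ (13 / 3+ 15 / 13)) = -2576.68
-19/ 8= -2.38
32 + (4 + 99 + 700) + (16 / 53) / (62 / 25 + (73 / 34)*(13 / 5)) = 303293115 / 363209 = 835.04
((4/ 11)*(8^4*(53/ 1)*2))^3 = 5238143763469041664/ 1331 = 3935494938744584.27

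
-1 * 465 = -465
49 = 49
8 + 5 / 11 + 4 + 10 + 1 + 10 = 368 / 11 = 33.45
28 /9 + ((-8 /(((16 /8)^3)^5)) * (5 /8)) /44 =40370131 /12976128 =3.11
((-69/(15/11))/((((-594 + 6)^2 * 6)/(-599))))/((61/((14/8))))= 151547/361549440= 0.00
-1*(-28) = 28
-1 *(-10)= 10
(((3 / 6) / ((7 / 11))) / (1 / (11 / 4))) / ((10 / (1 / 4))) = 121 / 2240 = 0.05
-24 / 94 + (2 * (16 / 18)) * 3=716 / 141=5.08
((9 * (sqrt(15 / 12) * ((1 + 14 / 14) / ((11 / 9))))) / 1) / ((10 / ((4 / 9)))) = 18 * sqrt(5) / 55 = 0.73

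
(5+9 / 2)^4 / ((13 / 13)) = 130321 / 16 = 8145.06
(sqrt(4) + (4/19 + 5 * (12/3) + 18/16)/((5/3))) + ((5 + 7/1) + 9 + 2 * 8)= 39369/760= 51.80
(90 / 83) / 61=90 / 5063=0.02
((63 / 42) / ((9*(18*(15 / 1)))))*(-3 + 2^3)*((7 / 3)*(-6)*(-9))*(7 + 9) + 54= 542 / 9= 60.22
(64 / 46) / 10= 16 / 115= 0.14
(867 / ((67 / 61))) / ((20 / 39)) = 2062593 / 1340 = 1539.25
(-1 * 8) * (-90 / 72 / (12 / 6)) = 5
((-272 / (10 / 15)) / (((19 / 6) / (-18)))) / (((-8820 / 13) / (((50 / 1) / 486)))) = -8840 / 25137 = -0.35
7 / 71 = 0.10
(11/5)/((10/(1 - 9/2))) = -77/100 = -0.77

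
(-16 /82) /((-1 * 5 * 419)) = 8 /85895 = 0.00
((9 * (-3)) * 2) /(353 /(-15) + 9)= 405 /109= 3.72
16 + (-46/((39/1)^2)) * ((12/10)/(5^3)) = 5069908/316875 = 16.00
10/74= 5/37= 0.14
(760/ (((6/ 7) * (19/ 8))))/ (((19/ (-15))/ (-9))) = 50400/ 19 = 2652.63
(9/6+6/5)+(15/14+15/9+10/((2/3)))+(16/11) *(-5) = 15206/1155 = 13.17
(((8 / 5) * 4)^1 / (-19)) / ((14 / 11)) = -176 / 665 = -0.26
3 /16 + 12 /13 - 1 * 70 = -68.89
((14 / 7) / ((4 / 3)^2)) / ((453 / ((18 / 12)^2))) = 27 / 4832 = 0.01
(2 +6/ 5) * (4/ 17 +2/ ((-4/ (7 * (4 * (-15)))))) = 57184/ 85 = 672.75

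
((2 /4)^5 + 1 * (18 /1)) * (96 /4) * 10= 4327.50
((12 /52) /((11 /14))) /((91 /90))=540 /1859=0.29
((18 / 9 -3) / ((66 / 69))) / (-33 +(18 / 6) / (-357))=2737 / 86416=0.03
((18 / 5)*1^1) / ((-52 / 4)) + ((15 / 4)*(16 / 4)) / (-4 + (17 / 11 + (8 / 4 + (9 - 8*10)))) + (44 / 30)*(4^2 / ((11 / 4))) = 82219 / 10218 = 8.05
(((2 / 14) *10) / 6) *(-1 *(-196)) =140 / 3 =46.67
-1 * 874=-874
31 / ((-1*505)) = -31 / 505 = -0.06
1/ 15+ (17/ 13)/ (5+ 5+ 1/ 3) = 1168/ 6045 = 0.19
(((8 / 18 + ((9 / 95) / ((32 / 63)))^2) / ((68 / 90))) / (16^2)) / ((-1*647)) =-39859801 / 10408791900160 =-0.00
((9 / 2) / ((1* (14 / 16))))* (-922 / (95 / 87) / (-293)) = 14.82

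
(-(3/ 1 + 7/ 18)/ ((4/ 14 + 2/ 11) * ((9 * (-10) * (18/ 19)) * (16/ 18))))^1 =89243/ 933120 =0.10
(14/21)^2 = 4/9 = 0.44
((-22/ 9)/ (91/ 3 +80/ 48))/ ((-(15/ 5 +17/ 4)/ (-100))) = -275/ 261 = -1.05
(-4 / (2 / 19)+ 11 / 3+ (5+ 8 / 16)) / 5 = -173 / 30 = -5.77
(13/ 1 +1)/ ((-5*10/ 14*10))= -49/ 125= -0.39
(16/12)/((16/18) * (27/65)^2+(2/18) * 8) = 12675/9908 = 1.28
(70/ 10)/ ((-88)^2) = 7/ 7744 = 0.00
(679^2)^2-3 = 212558803678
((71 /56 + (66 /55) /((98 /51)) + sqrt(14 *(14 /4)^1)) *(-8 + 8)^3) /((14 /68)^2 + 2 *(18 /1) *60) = 0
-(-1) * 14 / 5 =14 / 5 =2.80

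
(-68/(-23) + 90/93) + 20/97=285666/69161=4.13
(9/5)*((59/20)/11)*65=31.38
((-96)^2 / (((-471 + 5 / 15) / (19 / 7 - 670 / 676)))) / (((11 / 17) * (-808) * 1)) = 0.06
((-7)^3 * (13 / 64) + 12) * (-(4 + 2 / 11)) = 241.17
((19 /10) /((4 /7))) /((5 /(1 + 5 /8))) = 1729 /1600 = 1.08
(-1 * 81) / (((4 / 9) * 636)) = -243 / 848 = -0.29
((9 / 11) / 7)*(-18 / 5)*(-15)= 486 / 77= 6.31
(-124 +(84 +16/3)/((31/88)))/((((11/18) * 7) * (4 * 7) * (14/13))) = 117507/116963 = 1.00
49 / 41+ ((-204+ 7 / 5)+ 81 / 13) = -520139 / 2665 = -195.17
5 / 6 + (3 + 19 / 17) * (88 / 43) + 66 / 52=300182 / 28509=10.53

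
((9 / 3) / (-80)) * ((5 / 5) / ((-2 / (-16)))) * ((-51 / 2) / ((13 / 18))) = 10.59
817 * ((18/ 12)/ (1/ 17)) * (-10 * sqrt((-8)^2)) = -1666680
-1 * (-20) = 20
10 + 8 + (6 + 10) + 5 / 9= 311 / 9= 34.56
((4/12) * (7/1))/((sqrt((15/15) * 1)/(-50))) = -350/3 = -116.67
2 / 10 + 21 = 106 / 5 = 21.20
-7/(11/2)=-14/11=-1.27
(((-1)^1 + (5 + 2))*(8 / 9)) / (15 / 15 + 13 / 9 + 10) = 3 / 7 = 0.43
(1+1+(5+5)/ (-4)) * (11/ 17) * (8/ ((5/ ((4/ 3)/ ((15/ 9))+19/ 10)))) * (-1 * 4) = 2376/ 425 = 5.59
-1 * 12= -12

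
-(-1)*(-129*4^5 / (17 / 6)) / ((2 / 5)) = -1981440 / 17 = -116555.29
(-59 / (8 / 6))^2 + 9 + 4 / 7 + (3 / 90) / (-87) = 287589319 / 146160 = 1967.63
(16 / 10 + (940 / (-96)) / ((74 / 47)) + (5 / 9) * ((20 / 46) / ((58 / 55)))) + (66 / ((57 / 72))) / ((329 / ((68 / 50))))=-2246654646079 / 555366344400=-4.05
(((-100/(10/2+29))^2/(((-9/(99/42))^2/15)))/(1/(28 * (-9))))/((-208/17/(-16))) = -4537500/1547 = -2933.10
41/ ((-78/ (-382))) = 7831/ 39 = 200.79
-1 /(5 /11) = -11 /5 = -2.20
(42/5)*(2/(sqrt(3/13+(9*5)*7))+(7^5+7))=141238.55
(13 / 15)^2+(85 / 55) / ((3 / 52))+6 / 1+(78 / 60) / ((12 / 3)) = 670507 / 19800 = 33.86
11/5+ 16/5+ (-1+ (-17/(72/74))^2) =2006717/6480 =309.68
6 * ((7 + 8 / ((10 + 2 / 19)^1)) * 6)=561 / 2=280.50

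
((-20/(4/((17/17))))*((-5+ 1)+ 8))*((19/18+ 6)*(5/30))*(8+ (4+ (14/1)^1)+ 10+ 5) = -26035/27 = -964.26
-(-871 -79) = 950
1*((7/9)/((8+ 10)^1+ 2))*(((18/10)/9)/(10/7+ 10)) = 49/72000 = 0.00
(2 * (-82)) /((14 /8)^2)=-2624 /49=-53.55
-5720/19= -301.05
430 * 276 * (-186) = -22074480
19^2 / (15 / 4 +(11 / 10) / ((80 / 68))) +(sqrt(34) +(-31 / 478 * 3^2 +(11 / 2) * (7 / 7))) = sqrt(34) +18356775 / 223943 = 87.80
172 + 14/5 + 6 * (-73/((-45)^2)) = 174.58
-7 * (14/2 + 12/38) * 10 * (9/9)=-9730/19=-512.11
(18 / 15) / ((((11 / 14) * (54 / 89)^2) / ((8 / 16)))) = 55447 / 26730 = 2.07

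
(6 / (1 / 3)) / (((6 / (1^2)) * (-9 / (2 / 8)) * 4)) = -0.02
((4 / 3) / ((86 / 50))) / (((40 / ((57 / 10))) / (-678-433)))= -122.73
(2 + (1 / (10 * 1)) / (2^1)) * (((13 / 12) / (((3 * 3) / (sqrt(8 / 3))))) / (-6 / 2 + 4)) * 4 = 533 * sqrt(6) / 810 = 1.61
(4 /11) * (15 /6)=10 /11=0.91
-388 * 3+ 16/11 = -12788/11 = -1162.55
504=504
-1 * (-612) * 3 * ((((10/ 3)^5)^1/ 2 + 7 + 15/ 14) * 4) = 98934424/ 63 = 1570387.68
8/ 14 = 4/ 7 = 0.57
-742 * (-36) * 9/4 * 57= 3425814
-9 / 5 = -1.80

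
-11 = -11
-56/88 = -7/11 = -0.64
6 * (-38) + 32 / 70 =-7964 / 35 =-227.54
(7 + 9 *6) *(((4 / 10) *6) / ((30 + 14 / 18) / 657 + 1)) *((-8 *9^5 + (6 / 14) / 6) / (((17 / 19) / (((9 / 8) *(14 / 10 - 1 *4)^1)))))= 15908489133028479 / 73661000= 215968954.17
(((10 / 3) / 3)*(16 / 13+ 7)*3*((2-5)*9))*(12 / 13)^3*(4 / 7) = -66562560 / 199927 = -332.93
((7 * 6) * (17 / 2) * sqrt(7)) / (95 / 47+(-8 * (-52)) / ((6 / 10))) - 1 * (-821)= 50337 * sqrt(7) / 98045+821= 822.36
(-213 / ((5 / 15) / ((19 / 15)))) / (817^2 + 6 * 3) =-4047 / 3337535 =-0.00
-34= -34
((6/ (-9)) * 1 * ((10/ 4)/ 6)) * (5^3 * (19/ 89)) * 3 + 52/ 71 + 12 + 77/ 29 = -7531903/ 1099506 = -6.85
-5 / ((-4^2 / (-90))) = -225 / 8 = -28.12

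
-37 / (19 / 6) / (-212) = 111 / 2014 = 0.06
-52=-52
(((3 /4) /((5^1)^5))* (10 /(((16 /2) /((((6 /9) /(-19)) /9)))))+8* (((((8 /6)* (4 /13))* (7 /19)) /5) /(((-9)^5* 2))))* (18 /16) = -703879 /194468040000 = -0.00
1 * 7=7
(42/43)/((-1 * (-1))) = 42/43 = 0.98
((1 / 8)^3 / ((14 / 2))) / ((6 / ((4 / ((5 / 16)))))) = 1 / 1680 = 0.00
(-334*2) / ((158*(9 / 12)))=-1336 / 237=-5.64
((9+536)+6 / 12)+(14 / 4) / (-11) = 5997 / 11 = 545.18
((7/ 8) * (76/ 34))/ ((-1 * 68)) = -133/ 4624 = -0.03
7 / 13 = 0.54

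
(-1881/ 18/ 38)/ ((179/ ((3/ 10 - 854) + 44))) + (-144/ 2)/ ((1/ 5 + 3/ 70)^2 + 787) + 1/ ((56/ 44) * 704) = 38191953267011/ 3092675850880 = 12.35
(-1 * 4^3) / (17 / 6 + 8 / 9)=-1152 / 67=-17.19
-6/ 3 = -2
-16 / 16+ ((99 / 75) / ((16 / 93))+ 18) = 9869 / 400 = 24.67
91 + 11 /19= 1740 /19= 91.58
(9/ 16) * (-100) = -225/ 4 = -56.25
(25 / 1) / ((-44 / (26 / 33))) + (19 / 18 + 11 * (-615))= -7366423 / 1089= -6764.39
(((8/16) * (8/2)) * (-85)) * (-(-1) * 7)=-1190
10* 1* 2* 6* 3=360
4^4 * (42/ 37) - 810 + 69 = -16665/ 37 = -450.41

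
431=431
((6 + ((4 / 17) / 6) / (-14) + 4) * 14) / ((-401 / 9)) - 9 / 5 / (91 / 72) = -14160786 / 3101735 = -4.57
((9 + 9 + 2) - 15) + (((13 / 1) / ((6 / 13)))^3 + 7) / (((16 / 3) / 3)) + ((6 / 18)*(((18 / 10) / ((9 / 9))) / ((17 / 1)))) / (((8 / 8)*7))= 2873994547 / 228480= 12578.76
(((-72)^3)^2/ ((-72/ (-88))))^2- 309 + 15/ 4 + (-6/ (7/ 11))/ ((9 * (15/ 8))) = 36530940528033878570049241/ 1260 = 28992809942884030611150.19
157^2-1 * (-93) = 24742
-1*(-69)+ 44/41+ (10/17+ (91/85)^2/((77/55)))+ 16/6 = 13178474/177735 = 74.15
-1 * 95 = -95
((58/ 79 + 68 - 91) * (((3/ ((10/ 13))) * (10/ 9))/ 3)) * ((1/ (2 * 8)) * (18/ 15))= -22867/ 9480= -2.41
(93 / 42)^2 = 961 / 196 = 4.90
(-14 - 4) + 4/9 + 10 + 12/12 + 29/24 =-385/72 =-5.35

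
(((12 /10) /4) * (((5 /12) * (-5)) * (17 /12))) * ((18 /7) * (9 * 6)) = -6885 /56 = -122.95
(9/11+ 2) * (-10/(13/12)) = -3720/143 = -26.01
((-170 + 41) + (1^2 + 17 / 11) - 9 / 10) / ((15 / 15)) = -127.35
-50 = -50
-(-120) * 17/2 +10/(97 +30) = 129550/127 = 1020.08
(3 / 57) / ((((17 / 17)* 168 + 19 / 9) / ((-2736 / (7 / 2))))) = -2592 / 10717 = -0.24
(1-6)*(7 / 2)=-35 / 2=-17.50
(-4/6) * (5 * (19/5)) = -38/3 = -12.67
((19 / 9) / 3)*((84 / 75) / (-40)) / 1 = -133 / 6750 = -0.02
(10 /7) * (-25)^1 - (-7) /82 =-20451 /574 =-35.63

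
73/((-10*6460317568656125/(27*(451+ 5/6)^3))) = -1454492254463/516825405492490000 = -0.00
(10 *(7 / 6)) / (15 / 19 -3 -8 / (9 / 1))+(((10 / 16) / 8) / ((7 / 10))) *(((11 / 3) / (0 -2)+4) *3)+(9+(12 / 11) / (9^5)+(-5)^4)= 3243699347561 / 5140884672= 630.96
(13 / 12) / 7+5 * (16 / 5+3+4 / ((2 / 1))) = 3457 / 84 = 41.15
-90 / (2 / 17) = -765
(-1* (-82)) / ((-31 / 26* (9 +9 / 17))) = -18122 / 2511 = -7.22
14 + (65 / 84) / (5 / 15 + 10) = 12217 / 868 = 14.07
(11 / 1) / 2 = 11 / 2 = 5.50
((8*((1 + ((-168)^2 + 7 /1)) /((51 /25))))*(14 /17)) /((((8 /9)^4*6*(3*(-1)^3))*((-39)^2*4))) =-16674525 /12503296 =-1.33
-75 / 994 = -0.08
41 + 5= 46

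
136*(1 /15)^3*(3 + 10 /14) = 0.15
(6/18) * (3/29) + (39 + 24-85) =-637/29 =-21.97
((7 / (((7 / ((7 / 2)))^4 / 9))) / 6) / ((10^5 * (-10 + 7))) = -7 / 3200000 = -0.00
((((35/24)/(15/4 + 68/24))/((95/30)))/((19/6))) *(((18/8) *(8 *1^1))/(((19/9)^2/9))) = 8266860/10295359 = 0.80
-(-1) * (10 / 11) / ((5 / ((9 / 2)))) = 9 / 11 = 0.82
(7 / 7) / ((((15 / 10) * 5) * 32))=1 / 240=0.00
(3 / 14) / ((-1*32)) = -3 / 448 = -0.01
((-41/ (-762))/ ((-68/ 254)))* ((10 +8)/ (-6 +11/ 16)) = 984/ 1445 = 0.68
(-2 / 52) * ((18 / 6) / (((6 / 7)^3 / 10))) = -1715 / 936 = -1.83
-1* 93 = -93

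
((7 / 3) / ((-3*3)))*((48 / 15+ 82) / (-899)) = 994 / 40455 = 0.02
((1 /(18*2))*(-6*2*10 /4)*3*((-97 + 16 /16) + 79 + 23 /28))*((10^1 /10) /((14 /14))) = 2265 /56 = 40.45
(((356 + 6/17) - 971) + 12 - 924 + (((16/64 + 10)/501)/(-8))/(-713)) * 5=-1483319834755/194323872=-7633.24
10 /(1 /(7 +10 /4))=95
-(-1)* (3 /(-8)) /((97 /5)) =-15 /776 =-0.02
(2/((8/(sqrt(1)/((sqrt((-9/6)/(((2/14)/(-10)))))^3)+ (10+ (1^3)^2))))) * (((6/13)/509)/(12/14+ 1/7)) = sqrt(105)/48634950+ 33/13234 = 0.00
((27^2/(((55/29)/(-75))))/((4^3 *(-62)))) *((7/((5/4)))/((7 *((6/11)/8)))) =21141/248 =85.25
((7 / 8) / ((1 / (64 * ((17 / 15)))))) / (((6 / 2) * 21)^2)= 0.02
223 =223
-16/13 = -1.23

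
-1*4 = -4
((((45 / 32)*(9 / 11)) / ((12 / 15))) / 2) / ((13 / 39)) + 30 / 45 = 23857 / 8448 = 2.82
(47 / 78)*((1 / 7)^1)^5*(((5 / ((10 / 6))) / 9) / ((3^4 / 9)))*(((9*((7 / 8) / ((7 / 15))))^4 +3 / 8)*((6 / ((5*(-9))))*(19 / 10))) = -98870626591 / 3624503500800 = -0.03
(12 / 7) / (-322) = -6 / 1127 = -0.01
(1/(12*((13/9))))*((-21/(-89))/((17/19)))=1197/78676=0.02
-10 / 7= -1.43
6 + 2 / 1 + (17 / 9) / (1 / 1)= 89 / 9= 9.89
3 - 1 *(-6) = 9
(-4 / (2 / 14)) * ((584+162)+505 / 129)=-2708692 / 129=-20997.61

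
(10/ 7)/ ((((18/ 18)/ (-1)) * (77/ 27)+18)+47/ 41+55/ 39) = 143910/ 1783523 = 0.08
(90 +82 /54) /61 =2471 /1647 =1.50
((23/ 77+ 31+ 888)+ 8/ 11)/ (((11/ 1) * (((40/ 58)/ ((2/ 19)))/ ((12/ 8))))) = 3081627/ 160930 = 19.15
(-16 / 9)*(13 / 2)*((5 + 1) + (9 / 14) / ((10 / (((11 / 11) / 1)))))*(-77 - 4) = 198666 / 35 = 5676.17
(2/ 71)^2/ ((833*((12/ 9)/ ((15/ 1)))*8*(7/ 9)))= 0.00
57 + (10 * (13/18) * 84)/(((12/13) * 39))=1994/27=73.85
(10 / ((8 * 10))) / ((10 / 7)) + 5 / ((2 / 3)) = 607 / 80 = 7.59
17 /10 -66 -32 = -963 /10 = -96.30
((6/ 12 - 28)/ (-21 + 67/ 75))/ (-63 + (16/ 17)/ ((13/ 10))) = -70125/ 3193016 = -0.02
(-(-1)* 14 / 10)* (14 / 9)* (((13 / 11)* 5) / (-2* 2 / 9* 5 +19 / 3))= 1274 / 407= 3.13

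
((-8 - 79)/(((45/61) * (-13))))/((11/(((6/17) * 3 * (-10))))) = -8.73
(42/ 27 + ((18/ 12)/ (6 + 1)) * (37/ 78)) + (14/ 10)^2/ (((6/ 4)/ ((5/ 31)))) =948511/ 507780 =1.87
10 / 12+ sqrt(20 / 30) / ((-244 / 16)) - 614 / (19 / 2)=-7273 / 114 - 4*sqrt(6) / 183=-63.85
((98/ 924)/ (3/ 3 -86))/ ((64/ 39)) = -91/ 119680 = -0.00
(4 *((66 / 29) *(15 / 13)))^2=15681600 / 142129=110.33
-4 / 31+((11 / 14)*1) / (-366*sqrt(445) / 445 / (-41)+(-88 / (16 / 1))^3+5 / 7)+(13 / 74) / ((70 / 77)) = 87824776697373797 / 1476839900220419660 - 36974784*sqrt(445) / 64378374028789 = 0.06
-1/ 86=-0.01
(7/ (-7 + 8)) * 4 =28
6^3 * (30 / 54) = 120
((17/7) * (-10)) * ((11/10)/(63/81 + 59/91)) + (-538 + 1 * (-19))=-575.73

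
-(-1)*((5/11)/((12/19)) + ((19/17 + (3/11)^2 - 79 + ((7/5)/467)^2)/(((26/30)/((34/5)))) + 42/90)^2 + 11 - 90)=985175600704187300046616519/2647936009297710202500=372054.16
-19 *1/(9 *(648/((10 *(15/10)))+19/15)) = -95/2001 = -0.05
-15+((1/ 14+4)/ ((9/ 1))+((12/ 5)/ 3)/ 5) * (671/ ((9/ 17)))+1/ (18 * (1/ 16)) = 7201351/ 9450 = 762.05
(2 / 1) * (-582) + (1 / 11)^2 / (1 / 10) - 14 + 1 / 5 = -712519 / 605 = -1177.72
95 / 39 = 2.44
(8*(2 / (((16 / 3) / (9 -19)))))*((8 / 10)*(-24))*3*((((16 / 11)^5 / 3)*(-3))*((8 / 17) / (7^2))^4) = -7421703487488 / 77543148614841371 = -0.00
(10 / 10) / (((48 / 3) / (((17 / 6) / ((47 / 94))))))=17 / 48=0.35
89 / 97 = 0.92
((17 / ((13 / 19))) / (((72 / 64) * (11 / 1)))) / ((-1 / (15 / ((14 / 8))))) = -51680 / 3003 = -17.21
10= 10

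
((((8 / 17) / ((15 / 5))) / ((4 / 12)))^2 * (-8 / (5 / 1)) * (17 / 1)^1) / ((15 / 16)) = -8192 / 1275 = -6.43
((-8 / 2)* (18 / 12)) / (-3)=2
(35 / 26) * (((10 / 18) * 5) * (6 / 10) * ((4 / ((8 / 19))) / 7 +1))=275 / 52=5.29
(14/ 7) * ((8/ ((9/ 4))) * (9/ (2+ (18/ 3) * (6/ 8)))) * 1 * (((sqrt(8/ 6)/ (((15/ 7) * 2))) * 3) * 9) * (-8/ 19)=-21504 * sqrt(3)/ 1235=-30.16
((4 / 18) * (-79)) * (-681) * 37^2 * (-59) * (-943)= 2731807522898 / 3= 910602507632.67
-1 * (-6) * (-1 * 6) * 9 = -324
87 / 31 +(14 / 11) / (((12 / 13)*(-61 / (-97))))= 623899 / 124806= 5.00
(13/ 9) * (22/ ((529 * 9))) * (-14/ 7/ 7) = -572/ 299943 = -0.00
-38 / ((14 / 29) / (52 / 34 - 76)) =697566 / 119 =5861.90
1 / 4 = 0.25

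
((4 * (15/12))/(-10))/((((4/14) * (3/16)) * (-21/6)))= 8/3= 2.67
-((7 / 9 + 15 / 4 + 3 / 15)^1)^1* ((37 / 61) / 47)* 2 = -0.12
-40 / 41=-0.98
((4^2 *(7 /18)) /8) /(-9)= -7 /81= -0.09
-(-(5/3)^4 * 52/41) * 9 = 32500/369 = 88.08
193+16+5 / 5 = 210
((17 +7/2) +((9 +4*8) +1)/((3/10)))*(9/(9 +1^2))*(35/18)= 2247/8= 280.88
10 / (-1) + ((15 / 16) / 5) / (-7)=-1123 / 112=-10.03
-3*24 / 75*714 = -17136 / 25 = -685.44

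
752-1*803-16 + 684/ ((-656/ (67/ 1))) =-22445/ 164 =-136.86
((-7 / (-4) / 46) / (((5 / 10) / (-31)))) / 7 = -31 / 92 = -0.34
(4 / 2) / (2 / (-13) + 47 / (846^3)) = -334955088 / 25765763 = -13.00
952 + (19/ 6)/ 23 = 131395/ 138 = 952.14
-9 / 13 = -0.69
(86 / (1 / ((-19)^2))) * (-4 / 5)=-124184 / 5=-24836.80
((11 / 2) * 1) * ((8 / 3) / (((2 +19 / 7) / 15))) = 140 / 3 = 46.67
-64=-64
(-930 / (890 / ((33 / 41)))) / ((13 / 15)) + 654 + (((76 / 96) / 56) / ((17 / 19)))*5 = 707865552809 / 1083840576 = 653.11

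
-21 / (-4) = 21 / 4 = 5.25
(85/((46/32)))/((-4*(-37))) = 340/851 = 0.40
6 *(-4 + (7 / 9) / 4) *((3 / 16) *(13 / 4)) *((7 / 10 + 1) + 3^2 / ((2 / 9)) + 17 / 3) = -639379 / 960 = -666.02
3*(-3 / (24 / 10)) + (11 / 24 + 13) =233 / 24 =9.71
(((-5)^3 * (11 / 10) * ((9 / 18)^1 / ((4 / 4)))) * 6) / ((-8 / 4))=825 / 4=206.25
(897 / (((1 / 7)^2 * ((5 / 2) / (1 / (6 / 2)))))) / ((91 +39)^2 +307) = 29302 / 86035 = 0.34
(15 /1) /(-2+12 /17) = -255 /22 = -11.59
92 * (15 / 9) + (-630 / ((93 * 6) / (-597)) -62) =71179 / 93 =765.37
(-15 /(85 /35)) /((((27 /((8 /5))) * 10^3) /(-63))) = 0.02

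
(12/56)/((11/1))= 3/154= 0.02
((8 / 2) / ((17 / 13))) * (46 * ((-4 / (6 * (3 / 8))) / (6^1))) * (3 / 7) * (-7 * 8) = 153088 / 153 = 1000.58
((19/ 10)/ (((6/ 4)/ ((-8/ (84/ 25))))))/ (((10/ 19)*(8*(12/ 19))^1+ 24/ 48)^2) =-99043960/ 327786543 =-0.30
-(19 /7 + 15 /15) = -26 /7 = -3.71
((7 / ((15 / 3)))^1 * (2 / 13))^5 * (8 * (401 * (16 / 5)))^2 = 1416931525001216 / 29007265625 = 48847.47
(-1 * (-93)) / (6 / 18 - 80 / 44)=-3069 / 49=-62.63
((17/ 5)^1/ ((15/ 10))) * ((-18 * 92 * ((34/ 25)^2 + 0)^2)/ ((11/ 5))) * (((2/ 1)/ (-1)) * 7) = 351124956672/ 4296875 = 81716.35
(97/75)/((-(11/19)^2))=-35017/9075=-3.86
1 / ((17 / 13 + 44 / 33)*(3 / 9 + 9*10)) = 0.00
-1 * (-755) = 755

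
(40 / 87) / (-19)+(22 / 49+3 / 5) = 415021 / 404985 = 1.02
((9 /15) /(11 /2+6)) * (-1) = -6 /115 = -0.05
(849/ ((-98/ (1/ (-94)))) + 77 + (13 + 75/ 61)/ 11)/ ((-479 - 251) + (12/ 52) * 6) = -6298787287/ 58548818944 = -0.11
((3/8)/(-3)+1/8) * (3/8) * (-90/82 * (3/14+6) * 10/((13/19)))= 0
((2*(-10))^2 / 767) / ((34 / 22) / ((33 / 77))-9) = -6600 / 68263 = -0.10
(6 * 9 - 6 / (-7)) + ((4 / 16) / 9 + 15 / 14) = 14101 / 252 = 55.96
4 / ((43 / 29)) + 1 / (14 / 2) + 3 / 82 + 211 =5278915 / 24682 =213.88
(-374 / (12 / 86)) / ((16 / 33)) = -88451 / 16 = -5528.19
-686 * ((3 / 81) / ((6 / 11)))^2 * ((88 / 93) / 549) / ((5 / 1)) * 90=-3652264 / 37220553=-0.10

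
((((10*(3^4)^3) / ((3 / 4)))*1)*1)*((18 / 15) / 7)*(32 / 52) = 68024448 / 91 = 747521.41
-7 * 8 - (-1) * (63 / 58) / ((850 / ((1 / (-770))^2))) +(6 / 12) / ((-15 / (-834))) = -117755021991 / 4175710000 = -28.20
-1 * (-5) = 5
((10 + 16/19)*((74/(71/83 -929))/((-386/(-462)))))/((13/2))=-146136606/918095789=-0.16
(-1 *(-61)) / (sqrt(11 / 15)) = 61 *sqrt(165) / 11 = 71.23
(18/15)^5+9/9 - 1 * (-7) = 32776/3125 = 10.49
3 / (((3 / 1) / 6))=6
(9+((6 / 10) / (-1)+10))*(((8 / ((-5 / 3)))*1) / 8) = -276 / 25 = -11.04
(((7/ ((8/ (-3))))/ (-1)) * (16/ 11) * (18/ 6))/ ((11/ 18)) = 2268/ 121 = 18.74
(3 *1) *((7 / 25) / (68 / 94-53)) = -47 / 2925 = -0.02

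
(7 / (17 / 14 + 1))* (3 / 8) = 147 / 124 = 1.19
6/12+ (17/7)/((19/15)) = 2.42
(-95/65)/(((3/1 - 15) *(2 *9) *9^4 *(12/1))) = 19/221079456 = 0.00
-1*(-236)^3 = 13144256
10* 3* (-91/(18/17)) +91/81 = -208754/81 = -2577.21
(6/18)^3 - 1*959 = -25892/27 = -958.96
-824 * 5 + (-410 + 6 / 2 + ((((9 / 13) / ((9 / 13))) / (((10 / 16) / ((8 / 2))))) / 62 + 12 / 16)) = -2806211 / 620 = -4526.15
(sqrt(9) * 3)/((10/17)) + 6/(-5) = 141/10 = 14.10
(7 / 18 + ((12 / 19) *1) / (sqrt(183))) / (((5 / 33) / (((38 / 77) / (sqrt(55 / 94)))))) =sqrt(5170) *(72 *sqrt(183) + 8113) / 352275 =1.85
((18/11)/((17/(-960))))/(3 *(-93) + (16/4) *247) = -17280/132583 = -0.13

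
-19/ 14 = -1.36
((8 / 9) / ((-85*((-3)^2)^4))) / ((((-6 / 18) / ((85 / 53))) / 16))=128 / 1043199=0.00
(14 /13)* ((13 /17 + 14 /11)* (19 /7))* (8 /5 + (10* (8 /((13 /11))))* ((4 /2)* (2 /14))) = 137946384 /1106105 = 124.71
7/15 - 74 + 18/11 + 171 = 16352/165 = 99.10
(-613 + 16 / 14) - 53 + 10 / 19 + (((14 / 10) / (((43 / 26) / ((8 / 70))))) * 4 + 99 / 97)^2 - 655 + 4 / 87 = -165736111326765866 / 125814672256875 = -1317.30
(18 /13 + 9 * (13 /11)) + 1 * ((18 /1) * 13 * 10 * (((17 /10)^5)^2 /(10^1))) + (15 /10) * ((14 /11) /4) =33738530198412219 /715000000000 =47186.76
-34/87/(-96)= 17/4176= 0.00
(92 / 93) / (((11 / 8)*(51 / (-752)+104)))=553472 / 79954611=0.01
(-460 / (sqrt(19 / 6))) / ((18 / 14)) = -3220 * sqrt(114) / 171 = -201.05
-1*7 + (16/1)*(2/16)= -5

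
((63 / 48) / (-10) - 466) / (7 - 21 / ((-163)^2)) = -1981542589 / 29753920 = -66.60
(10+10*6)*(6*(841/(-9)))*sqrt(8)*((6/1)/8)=-58870*sqrt(2)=-83254.75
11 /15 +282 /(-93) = -1069 /465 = -2.30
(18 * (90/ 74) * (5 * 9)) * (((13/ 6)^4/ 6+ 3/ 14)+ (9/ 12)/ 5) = 16481685/ 4144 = 3977.24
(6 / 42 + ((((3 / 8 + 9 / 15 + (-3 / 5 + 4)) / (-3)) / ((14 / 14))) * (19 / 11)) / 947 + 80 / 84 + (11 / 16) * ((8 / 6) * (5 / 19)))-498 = -16514679395 / 33251064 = -496.67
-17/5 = -3.40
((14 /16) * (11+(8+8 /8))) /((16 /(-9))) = -315 /32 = -9.84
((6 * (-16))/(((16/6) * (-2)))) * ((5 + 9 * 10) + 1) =1728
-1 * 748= -748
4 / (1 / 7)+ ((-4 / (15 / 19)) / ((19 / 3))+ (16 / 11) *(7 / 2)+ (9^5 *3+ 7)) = 9745246 / 55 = 177186.29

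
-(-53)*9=477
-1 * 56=-56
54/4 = 27/2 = 13.50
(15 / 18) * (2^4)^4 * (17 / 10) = 92842.67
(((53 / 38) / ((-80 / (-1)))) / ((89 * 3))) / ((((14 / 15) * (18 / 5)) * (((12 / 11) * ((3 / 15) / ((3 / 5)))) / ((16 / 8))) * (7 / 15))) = 14575 / 63635712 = 0.00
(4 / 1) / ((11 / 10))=40 / 11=3.64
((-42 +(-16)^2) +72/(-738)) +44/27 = 238594/1107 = 215.53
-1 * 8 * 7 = -56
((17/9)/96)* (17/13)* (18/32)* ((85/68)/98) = 1445/7827456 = 0.00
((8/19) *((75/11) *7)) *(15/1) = 63000/209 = 301.44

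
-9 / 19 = -0.47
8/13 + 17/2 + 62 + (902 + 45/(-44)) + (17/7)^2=27411121/28028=977.99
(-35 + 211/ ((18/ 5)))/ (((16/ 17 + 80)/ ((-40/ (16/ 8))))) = -36125/ 6192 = -5.83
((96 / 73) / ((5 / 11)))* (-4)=-4224 / 365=-11.57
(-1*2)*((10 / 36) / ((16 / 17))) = -0.59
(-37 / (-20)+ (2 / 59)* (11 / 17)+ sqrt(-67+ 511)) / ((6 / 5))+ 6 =60661 / 8024+ 5* sqrt(111) / 3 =25.12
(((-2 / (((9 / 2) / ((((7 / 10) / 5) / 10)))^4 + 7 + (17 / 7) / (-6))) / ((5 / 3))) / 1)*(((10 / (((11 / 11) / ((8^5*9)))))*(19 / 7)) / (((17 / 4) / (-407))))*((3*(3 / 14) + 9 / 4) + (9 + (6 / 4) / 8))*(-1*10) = -27214905855836160 / 2614148439115187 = -10.41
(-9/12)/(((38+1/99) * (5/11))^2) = -3557763/1416016900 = -0.00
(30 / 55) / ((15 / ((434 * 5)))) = 868 / 11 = 78.91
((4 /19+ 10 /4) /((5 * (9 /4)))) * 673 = 138638 /855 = 162.15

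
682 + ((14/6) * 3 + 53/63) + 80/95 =826748/1197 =690.68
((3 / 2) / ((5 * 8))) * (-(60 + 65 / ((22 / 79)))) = -3873 / 352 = -11.00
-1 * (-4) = 4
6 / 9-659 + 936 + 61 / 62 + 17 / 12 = 104185 / 372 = 280.07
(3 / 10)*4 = 6 / 5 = 1.20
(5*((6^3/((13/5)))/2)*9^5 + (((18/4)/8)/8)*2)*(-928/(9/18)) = -295906352193/13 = -22762027091.77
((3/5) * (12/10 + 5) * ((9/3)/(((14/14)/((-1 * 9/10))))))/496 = -81/4000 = -0.02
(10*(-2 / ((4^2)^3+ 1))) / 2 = -10 / 4097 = -0.00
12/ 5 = 2.40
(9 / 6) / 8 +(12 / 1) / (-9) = -55 / 48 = -1.15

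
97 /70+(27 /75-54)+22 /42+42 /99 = -51.31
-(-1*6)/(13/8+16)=16/47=0.34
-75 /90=-5 /6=-0.83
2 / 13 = 0.15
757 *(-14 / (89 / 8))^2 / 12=2373952 / 23763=99.90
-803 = -803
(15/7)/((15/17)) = 17/7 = 2.43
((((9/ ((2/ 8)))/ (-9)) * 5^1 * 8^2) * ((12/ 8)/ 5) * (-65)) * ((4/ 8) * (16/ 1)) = 199680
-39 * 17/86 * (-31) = 20553/86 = 238.99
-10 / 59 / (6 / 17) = -85 / 177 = -0.48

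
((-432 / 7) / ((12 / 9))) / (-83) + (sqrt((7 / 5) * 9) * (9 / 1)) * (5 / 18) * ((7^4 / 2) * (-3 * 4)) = 324 / 581-21609 * sqrt(35) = -127840.01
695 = 695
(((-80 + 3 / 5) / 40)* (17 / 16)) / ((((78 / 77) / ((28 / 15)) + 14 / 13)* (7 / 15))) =-2.79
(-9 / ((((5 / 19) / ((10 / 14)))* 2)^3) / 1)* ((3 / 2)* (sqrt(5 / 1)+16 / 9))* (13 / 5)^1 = -2407509* sqrt(5) / 27440- 267501 / 1715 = -352.16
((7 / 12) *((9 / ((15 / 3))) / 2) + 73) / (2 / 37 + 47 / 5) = 108817 / 13992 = 7.78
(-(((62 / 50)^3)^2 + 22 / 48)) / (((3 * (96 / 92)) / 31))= -17101757911147 / 421875000000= -40.54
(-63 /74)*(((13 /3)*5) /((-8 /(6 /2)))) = 4095 /592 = 6.92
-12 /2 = -6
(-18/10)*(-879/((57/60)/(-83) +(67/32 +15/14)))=147081312/293171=501.69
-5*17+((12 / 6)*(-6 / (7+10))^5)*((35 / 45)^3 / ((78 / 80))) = -14121355945 / 166123269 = -85.01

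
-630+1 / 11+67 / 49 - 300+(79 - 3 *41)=-524200 / 539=-972.54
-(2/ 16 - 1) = 7/ 8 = 0.88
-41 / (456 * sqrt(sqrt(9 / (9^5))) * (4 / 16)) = -3.24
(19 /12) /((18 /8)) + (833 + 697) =41329 /27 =1530.70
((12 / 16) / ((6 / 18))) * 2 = 9 / 2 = 4.50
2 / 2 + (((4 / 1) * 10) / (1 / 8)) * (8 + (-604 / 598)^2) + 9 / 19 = 4905488188 / 1698619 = 2887.93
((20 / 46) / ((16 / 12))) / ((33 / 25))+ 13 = 6703 / 506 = 13.25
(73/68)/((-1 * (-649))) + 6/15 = 88629/220660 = 0.40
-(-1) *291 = 291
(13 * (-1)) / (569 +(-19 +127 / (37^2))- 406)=-17797 / 197263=-0.09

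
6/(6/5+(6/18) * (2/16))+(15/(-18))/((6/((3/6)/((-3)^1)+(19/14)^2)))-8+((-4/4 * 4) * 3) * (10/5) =-86421889/3154032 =-27.40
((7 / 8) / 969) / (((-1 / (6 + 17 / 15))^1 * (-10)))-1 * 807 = -938378851 / 1162800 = -807.00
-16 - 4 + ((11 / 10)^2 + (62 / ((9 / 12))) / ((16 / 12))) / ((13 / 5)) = 1121 / 260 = 4.31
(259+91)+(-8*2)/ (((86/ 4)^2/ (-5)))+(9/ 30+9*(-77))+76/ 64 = -50490929/ 147920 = -341.34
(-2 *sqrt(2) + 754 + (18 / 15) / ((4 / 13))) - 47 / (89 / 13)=668421 / 890 - 2 *sqrt(2)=748.21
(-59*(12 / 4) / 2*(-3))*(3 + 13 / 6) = 5487 / 4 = 1371.75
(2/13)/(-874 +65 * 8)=-1/2301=-0.00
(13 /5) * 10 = 26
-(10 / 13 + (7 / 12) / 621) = -0.77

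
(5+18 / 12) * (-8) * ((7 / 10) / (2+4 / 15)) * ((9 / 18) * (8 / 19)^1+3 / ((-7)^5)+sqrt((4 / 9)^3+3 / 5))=-91 * sqrt(12535) / 765 - 2619669 / 775523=-16.70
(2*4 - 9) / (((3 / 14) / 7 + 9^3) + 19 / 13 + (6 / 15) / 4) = -0.00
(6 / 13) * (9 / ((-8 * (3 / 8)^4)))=-1024 / 39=-26.26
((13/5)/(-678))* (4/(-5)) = 26/8475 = 0.00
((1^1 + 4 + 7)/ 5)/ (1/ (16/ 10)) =96/ 25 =3.84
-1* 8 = -8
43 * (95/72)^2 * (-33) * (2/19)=-224675/864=-260.04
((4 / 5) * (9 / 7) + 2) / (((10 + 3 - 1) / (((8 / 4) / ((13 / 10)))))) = 106 / 273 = 0.39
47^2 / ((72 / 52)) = 1595.39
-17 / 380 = -0.04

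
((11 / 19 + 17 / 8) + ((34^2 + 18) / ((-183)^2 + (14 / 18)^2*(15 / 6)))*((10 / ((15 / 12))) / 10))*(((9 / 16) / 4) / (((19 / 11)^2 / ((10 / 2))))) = 12267542277441 / 19053184367104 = 0.64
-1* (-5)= 5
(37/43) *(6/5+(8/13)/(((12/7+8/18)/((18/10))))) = 70041/47515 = 1.47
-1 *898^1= -898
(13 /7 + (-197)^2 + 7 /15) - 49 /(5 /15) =4059754 /105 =38664.32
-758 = -758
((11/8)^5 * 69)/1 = 11112519/32768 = 339.13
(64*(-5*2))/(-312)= 80/39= 2.05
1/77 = 0.01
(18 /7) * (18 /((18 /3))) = 54 /7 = 7.71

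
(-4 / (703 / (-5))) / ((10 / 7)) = 14 / 703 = 0.02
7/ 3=2.33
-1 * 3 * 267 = -801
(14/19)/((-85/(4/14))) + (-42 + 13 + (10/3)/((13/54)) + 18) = 59703/20995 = 2.84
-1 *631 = -631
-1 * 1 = -1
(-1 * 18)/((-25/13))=234/25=9.36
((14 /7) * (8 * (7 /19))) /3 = 112 /57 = 1.96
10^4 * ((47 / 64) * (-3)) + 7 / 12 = -66092 / 3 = -22030.67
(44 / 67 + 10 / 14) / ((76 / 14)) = 643 / 2546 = 0.25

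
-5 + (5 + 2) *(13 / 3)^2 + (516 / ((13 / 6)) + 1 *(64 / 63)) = 299438 / 819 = 365.61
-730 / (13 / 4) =-2920 / 13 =-224.62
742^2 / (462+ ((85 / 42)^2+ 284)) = 971194896 / 1323169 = 733.99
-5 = -5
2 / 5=0.40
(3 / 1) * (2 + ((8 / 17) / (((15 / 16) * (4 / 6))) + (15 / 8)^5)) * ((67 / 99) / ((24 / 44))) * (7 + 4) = 5913572291 / 5570560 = 1061.58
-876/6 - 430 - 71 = -647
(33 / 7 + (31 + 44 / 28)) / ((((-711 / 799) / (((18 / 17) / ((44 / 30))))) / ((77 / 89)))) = -184005 / 7031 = -26.17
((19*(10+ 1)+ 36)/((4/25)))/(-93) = -6125/372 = -16.47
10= 10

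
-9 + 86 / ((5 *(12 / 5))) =-11 / 6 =-1.83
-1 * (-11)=11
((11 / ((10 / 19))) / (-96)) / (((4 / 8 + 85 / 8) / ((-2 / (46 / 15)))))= 209 / 16376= 0.01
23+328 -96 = 255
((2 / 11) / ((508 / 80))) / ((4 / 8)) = 80 / 1397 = 0.06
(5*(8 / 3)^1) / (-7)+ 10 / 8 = -55 / 84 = -0.65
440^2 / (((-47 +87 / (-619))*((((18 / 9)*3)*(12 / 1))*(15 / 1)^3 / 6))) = -299596 / 2954475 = -0.10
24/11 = 2.18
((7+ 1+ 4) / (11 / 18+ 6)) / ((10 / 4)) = 432 / 595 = 0.73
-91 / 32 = -2.84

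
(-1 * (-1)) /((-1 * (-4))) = 1 /4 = 0.25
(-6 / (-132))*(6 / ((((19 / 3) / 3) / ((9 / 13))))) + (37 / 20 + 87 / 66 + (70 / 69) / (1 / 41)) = 168170111 / 3749460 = 44.85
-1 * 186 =-186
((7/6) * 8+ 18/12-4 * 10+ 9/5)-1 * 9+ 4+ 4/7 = -6677/210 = -31.80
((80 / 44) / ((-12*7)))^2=25 / 53361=0.00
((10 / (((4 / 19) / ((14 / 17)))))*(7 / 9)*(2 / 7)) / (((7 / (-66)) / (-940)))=3929200 / 51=77043.14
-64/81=-0.79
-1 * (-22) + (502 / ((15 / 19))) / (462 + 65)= 183448 / 7905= 23.21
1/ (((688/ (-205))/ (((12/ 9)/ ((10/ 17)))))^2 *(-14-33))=-485809/ 50056128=-0.01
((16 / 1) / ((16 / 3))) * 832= 2496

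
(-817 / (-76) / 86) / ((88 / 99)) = 9 / 64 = 0.14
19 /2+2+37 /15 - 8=179 /30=5.97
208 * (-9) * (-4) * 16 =119808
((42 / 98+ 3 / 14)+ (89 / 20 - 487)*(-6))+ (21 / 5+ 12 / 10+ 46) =103157 / 35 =2947.34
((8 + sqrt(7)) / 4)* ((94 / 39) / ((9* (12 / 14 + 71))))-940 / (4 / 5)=-207448459 / 176553 + 329* sqrt(7) / 353106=-1174.99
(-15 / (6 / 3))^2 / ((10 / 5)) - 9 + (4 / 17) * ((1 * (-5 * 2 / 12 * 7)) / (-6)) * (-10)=20609 / 1224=16.84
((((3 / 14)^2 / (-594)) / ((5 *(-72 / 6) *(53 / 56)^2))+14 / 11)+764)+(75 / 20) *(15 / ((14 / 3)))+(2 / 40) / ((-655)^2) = 25967547045663199 / 33406237557000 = 777.33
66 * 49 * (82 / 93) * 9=795564 / 31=25663.35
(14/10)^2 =49/25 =1.96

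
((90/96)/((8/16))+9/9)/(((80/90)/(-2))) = -207/32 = -6.47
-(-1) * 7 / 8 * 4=7 / 2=3.50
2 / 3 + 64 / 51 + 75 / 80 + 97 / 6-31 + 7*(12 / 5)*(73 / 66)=98849 / 14960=6.61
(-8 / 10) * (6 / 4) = -6 / 5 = -1.20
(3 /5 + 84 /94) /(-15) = -117 /1175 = -0.10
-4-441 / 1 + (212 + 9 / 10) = -2321 / 10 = -232.10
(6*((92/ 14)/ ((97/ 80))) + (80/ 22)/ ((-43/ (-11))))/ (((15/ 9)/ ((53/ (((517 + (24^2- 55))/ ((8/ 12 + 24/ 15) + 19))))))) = 330227524/ 15153243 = 21.79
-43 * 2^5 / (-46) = 688 / 23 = 29.91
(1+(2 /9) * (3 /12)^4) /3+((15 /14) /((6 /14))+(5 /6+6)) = 33409 /3456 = 9.67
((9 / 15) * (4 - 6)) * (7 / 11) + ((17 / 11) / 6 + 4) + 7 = 3463 / 330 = 10.49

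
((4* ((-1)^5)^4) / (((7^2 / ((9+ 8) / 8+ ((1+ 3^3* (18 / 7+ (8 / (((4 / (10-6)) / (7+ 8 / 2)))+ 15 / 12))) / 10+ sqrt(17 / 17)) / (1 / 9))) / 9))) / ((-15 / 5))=-188436 / 343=-549.38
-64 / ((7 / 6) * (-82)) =192 / 287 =0.67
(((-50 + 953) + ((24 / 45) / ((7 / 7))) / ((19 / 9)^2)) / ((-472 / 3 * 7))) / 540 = -543377 / 357823200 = -0.00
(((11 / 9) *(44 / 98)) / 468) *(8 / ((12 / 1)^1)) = 121 / 154791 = 0.00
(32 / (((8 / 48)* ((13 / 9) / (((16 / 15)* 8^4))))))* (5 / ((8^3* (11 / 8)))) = 589824 / 143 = 4124.64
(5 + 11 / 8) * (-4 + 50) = 1173 / 4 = 293.25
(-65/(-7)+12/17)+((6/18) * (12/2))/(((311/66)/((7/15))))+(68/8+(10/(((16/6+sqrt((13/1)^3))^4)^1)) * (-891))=17867068464960 * sqrt(13)/150889270197191761+1043573349867094363766399/55842610007278698828490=18.69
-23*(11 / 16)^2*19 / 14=-52877 / 3584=-14.75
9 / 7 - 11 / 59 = 454 / 413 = 1.10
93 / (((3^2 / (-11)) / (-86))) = 29326 / 3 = 9775.33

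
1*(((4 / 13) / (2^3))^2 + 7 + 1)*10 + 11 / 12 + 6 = 176297 / 2028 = 86.93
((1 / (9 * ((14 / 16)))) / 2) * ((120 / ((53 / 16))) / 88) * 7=320 / 1749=0.18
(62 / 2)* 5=155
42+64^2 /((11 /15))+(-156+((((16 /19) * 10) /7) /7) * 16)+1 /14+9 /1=112308453 /20482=5483.28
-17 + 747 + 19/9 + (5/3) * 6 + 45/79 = 528046/711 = 742.68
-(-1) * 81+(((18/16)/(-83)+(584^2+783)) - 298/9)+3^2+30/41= 83770139071/245016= 341896.61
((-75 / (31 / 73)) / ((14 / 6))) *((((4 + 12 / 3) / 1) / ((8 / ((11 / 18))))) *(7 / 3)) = -107.93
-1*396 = -396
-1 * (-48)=48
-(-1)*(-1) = -1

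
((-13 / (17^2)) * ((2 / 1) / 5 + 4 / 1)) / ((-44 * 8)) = 13 / 23120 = 0.00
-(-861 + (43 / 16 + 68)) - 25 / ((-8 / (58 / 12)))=9665 / 12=805.42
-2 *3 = -6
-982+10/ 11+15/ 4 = -43003/ 44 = -977.34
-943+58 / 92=-43349 / 46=-942.37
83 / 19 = 4.37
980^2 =960400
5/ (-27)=-5/ 27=-0.19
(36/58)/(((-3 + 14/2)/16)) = 72/29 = 2.48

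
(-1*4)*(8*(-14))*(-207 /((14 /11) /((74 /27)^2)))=-44333696 /81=-547329.58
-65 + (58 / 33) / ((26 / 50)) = -26435 / 429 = -61.62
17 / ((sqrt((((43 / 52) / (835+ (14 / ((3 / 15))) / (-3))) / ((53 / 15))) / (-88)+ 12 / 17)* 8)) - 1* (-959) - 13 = 17* sqrt(177864740082947346) / 2834654106+ 946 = 948.53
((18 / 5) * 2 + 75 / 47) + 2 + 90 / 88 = 122203 / 10340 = 11.82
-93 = -93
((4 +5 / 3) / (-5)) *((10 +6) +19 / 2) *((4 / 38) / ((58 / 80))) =-2312 / 551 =-4.20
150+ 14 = 164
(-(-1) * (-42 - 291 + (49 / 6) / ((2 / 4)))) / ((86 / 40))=-19000 / 129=-147.29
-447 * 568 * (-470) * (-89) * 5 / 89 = -596655600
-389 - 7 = -396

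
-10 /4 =-5 /2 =-2.50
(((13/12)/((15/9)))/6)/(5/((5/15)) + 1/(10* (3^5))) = 1053/145804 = 0.01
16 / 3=5.33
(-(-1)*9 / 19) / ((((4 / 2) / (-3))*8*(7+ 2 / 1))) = -3 / 304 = -0.01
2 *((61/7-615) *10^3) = -8488000/7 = -1212571.43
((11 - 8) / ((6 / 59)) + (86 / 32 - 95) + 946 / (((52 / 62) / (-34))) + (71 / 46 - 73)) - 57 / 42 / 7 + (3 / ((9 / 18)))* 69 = -8924181375 / 234416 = -38069.85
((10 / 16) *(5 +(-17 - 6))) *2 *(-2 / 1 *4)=180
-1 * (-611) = 611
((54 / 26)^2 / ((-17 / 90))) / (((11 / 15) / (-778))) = 765668700 / 31603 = 24227.72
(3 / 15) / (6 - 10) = -1 / 20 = -0.05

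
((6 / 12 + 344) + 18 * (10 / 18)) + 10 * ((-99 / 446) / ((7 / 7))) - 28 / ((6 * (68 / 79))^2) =3259548335 / 9280368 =351.23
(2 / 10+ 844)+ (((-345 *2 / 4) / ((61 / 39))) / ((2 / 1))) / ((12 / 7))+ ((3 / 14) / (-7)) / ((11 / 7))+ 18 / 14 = 305605317 / 375760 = 813.30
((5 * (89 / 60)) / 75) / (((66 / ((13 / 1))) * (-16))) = -1157 / 950400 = -0.00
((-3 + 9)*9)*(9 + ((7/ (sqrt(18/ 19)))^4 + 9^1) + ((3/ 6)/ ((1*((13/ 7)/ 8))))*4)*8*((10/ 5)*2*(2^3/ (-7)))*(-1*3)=16007028.75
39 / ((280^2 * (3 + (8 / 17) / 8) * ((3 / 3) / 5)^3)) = 255 / 12544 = 0.02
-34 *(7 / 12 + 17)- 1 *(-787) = 1135 / 6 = 189.17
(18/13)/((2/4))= 36/13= 2.77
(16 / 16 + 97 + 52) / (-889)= -150 / 889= -0.17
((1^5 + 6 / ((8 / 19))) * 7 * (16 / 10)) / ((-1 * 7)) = -122 / 5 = -24.40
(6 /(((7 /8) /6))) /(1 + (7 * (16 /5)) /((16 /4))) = 480 /77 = 6.23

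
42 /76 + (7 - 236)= -228.45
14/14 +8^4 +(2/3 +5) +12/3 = 12320/3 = 4106.67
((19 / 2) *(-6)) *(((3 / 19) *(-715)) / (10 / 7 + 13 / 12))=540540 / 211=2561.80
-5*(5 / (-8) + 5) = -175 / 8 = -21.88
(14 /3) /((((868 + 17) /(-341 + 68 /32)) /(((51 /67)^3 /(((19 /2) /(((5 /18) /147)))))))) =-13319143 /84963141396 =-0.00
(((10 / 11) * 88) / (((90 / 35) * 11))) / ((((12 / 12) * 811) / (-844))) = -236320 / 80289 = -2.94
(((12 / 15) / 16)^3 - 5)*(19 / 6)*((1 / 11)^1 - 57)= 79291351 / 88000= 901.04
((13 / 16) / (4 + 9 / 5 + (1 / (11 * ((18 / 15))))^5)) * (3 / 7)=15262803270 / 254223622303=0.06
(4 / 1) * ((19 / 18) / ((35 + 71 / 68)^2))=9248 / 2845611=0.00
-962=-962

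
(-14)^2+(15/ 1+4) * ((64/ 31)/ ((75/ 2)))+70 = 620882/ 2325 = 267.05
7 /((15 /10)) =14 /3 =4.67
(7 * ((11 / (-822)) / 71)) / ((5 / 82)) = -3157 / 145905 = -0.02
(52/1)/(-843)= -52/843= -0.06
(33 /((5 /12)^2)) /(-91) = -4752 /2275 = -2.09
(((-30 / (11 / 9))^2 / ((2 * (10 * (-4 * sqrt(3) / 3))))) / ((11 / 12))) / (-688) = 10935 * sqrt(3) / 915728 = 0.02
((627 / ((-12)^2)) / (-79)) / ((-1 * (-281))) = -209 / 1065552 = -0.00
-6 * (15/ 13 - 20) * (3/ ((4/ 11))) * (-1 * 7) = -169785/ 26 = -6530.19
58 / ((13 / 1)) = 58 / 13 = 4.46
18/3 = 6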